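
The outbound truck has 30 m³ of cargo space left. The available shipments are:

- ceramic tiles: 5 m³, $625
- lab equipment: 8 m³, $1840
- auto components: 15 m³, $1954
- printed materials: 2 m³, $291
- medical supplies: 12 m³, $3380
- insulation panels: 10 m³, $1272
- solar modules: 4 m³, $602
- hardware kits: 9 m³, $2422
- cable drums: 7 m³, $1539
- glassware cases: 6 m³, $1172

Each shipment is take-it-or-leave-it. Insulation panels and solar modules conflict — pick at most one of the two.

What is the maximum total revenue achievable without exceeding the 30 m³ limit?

Best packing: lab equipment + medical supplies + hardware kits — 29 m³, 7642 total.

7642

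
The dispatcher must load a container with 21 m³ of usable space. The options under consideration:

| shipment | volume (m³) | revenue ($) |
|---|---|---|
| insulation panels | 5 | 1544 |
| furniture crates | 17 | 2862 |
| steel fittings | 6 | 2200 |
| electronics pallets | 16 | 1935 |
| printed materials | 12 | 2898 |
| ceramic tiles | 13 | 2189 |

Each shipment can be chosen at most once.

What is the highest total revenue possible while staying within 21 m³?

A density-first pass picks insulation panels + steel fittings — 3744 at 11 m³.
Replace insulation panels with printed materials: the trade gains 1354 net, giving 5098 at 18 m³.
Nothing else within 21 m³ beats 5098.

5098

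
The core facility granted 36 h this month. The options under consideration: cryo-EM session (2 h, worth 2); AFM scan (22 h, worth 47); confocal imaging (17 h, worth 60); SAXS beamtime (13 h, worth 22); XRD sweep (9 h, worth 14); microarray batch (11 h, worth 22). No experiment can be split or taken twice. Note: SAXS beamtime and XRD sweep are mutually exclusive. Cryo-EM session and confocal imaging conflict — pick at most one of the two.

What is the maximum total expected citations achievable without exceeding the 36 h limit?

82

Confocal imaging + SAXS beamtime uses 30 of the 36 h and totals 82.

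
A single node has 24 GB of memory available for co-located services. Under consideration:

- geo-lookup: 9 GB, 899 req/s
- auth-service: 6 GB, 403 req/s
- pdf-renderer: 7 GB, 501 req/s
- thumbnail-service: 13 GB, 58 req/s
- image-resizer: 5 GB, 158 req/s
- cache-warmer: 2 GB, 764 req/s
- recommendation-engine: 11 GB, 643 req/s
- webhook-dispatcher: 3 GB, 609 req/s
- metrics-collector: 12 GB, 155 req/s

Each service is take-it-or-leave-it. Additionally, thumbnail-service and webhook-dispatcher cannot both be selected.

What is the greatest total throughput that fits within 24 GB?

2773

Geo-lookup + pdf-renderer + cache-warmer + webhook-dispatcher uses 21 of the 24 GB and totals 2773.
Next best is geo-lookup + auth-service + cache-warmer + webhook-dispatcher at 2675 (20 GB) — short by 98.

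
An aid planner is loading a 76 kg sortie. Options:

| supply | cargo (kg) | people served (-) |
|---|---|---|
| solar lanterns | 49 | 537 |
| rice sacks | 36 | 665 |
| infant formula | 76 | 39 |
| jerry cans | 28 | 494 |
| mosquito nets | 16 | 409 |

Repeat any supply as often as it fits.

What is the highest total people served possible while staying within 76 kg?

1721

Density check — mosquito nets 25.56, rice sacks 18.47, jerry cans 17.64 are the best per kg.
Greedy by ratio would take 4×mosquito nets: 64 kg used, total 1636.
Replace mosquito nets with jerry cans: the trade gains 85 net, giving 1721 at 76 kg.
Every other selection either busts 76 kg or fails to beat 1721.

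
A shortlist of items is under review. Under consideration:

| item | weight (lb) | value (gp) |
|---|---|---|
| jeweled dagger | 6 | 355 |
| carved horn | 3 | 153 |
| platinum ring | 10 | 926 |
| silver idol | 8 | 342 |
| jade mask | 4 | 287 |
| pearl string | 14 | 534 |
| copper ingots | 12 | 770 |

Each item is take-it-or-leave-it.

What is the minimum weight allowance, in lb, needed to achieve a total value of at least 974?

Look for the lowest-weight combination reaching 974.
carved horn + platinum ring: 1079 value at 13 lb.
No combination under 13 lb hits 974.

13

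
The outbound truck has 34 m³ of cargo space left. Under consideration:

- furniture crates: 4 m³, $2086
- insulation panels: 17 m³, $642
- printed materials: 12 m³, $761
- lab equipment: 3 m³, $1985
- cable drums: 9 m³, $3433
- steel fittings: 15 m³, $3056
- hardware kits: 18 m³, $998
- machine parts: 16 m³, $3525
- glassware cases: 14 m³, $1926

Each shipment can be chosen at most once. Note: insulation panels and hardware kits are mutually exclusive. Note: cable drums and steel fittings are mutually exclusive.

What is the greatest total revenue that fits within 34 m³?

Furniture crates + lab equipment + cable drums + machine parts uses 32 of the 34 m³ and totals 11029.

11029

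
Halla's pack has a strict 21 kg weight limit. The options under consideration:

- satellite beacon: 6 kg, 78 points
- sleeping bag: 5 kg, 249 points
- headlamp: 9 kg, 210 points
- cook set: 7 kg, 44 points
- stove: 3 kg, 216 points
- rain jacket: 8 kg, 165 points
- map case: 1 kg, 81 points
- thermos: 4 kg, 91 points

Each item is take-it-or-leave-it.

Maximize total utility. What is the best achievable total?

Greedy by ratio would take sleeping bag + headlamp + stove + map case: 18 kg used, total 756.
The 9 kg tied up in headlamp is better spent on rain jacket + thermos — total rises to 802 (21 kg).

802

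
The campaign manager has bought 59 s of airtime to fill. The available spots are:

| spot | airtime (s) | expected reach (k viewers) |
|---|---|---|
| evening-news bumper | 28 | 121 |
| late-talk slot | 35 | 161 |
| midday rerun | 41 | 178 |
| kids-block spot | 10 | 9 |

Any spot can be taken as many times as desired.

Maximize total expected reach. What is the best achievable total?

242

By expected reach per s: late-talk slot 4.60, midday rerun 4.34, evening-news bumper 4.32 lead.
A density-first pass picks late-talk slot + 2×kids-block spot — 179 at 55 s.
Replace late-talk slot and 2×kids-block spot with 2×evening-news bumper: the trade gains 63 net, giving 242 at 56 s.
Every other selection either busts 59 s or fails to beat 242.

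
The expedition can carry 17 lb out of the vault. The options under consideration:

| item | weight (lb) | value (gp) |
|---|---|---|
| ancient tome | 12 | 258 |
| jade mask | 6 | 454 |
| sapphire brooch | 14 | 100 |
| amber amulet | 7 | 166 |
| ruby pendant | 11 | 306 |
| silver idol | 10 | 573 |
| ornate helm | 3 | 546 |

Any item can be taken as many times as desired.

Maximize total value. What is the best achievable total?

Best packing: 5×ornate helm — 15 lb, 2730 total.

2730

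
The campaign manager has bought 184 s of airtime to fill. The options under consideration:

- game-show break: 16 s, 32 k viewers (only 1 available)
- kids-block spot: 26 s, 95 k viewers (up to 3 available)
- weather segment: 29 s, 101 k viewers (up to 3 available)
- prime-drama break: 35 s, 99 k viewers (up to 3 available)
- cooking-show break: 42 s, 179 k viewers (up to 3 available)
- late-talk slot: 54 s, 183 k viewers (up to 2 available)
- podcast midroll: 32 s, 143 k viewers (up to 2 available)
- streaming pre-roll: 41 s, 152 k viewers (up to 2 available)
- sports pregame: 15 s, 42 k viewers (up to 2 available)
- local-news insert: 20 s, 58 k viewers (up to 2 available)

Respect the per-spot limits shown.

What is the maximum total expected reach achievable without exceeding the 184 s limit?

By expected reach per s: podcast midroll 4.47, cooking-show break 4.26, streaming pre-roll 3.71, kids-block spot 3.65 lead.
A density-first pass picks kids-block spot + 2×cooking-show break + 2×podcast midroll — 739 at 174 s.
Dropping podcast midroll frees 32 s; slotting in cooking-show break (42 s) lifts the total to 775 at 184 s.
Every other selection either busts 184 s or exceeds an availability limit or fails to beat 775.

775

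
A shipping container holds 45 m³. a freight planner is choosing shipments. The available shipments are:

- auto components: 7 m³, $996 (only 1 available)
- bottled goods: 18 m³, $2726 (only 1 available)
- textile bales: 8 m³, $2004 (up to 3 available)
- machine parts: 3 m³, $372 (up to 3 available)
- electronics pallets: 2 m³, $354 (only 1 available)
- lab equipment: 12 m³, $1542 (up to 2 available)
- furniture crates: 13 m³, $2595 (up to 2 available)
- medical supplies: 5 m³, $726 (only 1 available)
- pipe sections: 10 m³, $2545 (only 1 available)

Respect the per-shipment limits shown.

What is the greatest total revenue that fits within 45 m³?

10027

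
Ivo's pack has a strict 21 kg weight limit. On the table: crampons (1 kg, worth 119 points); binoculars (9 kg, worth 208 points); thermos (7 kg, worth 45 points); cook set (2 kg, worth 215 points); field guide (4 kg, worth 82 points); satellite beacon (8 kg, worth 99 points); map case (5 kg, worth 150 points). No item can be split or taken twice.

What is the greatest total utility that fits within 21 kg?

774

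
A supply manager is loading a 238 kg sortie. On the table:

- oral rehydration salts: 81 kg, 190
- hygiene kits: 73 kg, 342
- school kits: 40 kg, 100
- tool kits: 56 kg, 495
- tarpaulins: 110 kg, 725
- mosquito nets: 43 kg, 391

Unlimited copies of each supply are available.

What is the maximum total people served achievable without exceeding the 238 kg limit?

By people served per kg: mosquito nets 9.09, tool kits 8.84, tarpaulins 6.59 lead.
Greedy by ratio would take 5×mosquito nets: 215 kg used, total 1955.
Dropping mosquito nets frees 43 kg; slotting in tool kits (56 kg) lifts the total to 2059 at 228 kg.
Every other selection either busts 238 kg or fails to beat 2059.

2059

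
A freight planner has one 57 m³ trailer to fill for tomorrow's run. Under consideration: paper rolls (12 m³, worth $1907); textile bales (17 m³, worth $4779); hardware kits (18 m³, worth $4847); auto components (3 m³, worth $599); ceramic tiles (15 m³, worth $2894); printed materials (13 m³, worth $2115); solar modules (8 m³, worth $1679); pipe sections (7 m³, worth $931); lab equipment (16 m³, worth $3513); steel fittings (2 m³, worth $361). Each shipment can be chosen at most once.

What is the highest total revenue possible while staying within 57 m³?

14099

Ranking by ratio (revenue/m³): textile bales 281.12, hardware kits 269.28, lab equipment 219.56, solar modules 209.88.
Best packing: textile bales + hardware kits + auto components + lab equipment + steel fittings — 56 m³, 14099 total.
No other feasible combination exceeds 14099.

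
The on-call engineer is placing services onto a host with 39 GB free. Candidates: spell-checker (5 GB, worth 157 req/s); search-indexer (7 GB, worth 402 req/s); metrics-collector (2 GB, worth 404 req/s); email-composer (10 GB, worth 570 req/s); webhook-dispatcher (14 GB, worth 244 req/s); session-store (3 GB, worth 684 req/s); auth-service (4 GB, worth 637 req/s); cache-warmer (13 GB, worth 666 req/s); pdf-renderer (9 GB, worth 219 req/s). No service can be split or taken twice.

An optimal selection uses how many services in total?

6

Optimal total is 3363.
One optimal bundle: search-indexer + metrics-collector + email-composer + session-store + auth-service + cache-warmer (39 GB).
Every optimal selection uses 6 services.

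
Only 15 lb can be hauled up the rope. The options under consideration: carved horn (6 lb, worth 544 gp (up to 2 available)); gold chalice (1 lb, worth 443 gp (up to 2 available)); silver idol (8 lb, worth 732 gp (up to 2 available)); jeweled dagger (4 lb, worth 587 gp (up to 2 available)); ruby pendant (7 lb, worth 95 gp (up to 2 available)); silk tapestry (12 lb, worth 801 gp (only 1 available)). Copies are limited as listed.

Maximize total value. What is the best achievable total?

2205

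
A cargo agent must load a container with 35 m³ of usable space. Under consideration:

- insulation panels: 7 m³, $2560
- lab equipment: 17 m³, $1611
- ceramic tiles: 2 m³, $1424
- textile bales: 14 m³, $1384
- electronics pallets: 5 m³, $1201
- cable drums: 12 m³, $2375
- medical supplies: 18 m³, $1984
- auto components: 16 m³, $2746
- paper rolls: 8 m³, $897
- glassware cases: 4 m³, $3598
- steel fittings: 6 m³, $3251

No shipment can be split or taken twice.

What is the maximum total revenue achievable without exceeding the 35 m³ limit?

13579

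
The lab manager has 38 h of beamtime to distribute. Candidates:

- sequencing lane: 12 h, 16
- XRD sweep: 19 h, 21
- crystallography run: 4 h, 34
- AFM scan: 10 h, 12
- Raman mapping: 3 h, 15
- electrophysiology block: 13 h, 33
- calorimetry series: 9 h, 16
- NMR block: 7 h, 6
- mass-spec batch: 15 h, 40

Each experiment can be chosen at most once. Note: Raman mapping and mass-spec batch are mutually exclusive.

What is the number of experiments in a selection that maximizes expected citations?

The maximum expected citations within 38 h is 107.
For example crystallography run + electrophysiology block + mass-spec batch achieves it, using 32 h.
All optima have 3 experiments.

3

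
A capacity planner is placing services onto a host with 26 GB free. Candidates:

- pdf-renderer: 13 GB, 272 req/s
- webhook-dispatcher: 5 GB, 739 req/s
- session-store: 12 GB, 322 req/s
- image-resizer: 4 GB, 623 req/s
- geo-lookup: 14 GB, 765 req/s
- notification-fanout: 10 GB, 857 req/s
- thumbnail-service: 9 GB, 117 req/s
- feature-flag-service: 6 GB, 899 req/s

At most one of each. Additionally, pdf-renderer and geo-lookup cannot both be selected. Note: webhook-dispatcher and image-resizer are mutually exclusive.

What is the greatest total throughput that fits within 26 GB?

2495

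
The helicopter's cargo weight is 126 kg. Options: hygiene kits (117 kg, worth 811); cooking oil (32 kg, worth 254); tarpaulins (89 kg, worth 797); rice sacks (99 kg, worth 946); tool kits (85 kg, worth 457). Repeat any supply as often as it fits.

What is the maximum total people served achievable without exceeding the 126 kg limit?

1051

Taking the top-ratio supplies first gives rice sacks for 946 (99 kg).
Dropping rice sacks frees 99 kg; slotting in cooking oil + tarpaulins (121 kg) lifts the total to 1051 at 121 kg.
No other feasible combination exceeds 1051.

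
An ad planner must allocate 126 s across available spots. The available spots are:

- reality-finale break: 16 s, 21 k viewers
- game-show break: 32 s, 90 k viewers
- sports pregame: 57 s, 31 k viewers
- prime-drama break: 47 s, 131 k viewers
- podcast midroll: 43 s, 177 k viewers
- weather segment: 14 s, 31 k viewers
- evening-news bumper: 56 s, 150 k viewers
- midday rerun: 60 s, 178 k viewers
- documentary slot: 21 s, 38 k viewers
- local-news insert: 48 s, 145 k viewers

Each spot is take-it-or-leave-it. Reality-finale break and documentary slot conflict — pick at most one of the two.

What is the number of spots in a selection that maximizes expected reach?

3

Best achievable expected reach is 412.
One optimal bundle: game-show break + podcast midroll + local-news insert (123 s).
All optima have 3 spots.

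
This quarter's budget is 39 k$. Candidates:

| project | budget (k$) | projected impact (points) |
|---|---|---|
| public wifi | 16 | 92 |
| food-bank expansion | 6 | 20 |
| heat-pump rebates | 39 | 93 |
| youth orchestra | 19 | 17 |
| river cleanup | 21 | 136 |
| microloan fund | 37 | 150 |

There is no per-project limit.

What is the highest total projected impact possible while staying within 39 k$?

228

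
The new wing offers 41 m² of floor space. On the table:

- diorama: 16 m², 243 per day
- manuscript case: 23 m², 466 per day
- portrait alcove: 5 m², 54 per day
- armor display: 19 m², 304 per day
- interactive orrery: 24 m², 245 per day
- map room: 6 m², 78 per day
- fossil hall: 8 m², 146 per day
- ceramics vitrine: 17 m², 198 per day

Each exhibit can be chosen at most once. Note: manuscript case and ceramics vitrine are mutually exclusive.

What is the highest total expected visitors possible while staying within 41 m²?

709

Ranking by ratio (expected visitors/m²): manuscript case 20.26, fossil hall 18.25, armor display 16.00, diorama 15.19.
A density-first pass picks manuscript case + map room + fossil hall — 690 at 37 m².
Replace map room and fossil hall with diorama: the trade gains 19 net, giving 709 at 39 m².
That's the maximum — no feasible swap from here does better than 709.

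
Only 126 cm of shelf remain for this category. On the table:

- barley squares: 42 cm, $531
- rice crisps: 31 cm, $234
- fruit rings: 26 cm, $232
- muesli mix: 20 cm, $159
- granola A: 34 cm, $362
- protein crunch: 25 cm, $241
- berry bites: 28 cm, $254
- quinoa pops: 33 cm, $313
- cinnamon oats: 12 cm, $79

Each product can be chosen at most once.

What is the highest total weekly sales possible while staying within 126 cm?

1317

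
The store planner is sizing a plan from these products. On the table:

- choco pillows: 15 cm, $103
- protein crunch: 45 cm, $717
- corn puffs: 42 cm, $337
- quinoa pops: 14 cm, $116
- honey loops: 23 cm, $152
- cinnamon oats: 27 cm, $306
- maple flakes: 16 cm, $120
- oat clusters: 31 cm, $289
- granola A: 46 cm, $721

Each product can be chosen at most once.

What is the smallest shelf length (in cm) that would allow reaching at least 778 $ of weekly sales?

Look for the lowest-shelf combination reaching 778.
protein crunch + quinoa pops: 833 weekly sales at 59 cm.
Below 59 cm the best achievable stays under 778.

59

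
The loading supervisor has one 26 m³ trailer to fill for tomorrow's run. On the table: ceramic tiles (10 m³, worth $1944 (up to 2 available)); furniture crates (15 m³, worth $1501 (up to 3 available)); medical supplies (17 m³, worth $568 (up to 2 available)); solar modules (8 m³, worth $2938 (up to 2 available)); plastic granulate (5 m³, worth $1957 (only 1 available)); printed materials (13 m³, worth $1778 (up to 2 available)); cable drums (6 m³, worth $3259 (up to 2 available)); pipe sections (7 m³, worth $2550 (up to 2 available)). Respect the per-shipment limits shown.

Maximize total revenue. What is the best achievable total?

The ratio heuristic lands on solar modules + plastic granulate + 2×cable drums (11413) but leaves 1 m³ idle.
The 13 m³ tied up in solar modules and plastic granulate is better spent on 2×pipe sections — total rises to 11618 (26 m³).

11618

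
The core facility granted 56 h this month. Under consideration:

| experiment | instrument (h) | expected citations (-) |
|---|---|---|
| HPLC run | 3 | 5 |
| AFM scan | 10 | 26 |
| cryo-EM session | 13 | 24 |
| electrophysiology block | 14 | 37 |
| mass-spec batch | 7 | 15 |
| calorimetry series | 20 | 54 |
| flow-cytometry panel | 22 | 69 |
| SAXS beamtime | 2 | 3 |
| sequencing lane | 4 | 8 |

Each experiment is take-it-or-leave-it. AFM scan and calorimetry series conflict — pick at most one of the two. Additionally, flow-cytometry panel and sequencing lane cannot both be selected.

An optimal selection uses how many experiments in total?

Optimal total is 160.
For example electrophysiology block + calorimetry series + flow-cytometry panel achieves it, using 56 h.
Every optimal selection uses 3 experiments.

3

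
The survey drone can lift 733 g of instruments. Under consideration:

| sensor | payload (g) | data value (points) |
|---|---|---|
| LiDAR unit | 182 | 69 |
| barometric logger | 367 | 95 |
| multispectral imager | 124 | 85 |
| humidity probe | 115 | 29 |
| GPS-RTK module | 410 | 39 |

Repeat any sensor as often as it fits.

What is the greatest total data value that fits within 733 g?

425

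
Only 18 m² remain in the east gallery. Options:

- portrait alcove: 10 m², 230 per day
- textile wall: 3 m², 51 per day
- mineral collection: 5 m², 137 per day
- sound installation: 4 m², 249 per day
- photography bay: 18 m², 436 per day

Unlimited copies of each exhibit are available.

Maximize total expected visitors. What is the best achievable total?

996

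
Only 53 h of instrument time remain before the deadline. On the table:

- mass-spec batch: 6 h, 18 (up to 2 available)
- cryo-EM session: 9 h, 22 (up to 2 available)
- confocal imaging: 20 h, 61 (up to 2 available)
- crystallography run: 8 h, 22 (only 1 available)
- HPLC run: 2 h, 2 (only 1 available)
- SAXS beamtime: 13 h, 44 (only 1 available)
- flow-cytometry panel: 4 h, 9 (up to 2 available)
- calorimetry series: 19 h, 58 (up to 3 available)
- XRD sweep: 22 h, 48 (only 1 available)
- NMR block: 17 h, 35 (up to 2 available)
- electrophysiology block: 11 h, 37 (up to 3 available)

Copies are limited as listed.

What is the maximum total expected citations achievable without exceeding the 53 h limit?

173

Ranking by ratio (expected citations/h): SAXS beamtime 3.38, electrophysiology block 3.36, calorimetry series 3.05, confocal imaging 3.05.
The ratio ordering already packs tightly: mass-spec batch + SAXS beamtime + 3×electrophysiology block, 52 h, 173.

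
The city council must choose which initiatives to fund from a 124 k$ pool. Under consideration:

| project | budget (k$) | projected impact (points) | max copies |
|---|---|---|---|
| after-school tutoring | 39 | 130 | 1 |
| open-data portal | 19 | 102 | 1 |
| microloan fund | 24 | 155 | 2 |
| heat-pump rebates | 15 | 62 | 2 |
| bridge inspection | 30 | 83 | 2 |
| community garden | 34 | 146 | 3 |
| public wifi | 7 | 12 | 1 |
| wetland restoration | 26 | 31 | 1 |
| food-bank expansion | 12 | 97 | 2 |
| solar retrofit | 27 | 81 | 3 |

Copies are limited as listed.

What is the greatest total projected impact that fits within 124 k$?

The ratio ordering already packs tightly: open-data portal + 2×microloan fund + 2×heat-pump rebates + 2×food-bank expansion, 121 k$, 730.
That's the maximum — no swap from here does better than 730.

730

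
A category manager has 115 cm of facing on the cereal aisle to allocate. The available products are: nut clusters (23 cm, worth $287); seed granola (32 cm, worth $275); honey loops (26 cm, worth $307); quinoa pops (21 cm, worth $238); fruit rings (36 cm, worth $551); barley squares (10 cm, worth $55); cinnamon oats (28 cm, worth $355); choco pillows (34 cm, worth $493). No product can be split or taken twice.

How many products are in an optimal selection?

4

Optimal total is 1569.
For example nut clusters + quinoa pops + fruit rings + choco pillows achieves it, using 114 cm.
Any selection reaching 1569 contains exactly 4 products.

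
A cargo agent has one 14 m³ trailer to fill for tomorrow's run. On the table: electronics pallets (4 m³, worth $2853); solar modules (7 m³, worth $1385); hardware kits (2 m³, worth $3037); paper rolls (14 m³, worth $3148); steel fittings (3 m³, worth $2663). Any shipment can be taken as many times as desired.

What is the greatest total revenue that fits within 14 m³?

21259

Taking 7×hardware kits: 14 m³ used, 21259 in revenue.
Every other selection either busts 14 m³ or fails to beat 21259.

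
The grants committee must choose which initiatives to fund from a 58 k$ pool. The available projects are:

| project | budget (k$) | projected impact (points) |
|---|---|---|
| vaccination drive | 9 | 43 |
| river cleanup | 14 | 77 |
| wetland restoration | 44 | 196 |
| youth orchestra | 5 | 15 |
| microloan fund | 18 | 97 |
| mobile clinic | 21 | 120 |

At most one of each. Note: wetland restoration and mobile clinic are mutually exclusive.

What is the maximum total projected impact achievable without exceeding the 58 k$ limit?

Density check — mobile clinic 5.71, river cleanup 5.50, microloan fund 5.39 are the best per k$.
River cleanup + youth orchestra + microloan fund + mobile clinic uses 58 of the 58 k$ and totals 309.
Runner-up river cleanup + microloan fund + mobile clinic tops out at 294.

309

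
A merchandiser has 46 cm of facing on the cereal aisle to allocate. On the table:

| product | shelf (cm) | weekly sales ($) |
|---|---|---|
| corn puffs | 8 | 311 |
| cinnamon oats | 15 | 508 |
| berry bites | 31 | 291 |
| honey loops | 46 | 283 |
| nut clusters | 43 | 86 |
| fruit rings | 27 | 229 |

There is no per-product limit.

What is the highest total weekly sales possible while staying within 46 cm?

1638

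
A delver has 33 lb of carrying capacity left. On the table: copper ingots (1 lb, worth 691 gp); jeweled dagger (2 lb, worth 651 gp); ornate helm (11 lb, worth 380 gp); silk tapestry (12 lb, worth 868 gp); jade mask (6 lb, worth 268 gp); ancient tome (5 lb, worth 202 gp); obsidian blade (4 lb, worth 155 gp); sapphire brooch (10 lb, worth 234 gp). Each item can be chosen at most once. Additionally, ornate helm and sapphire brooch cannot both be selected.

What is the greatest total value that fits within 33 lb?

2858

Ranking by ratio (value/lb): copper ingots 691.00, jeweled dagger 325.50, silk tapestry 72.33, jade mask 44.67.
A density-first pass picks copper ingots + jeweled dagger + silk tapestry + jade mask + ancient tome + obsidian blade — 2835 at 30 lb.
Dropping ancient tome and obsidian blade frees 9 lb; slotting in ornate helm (11 lb) lifts the total to 2858 at 32 lb.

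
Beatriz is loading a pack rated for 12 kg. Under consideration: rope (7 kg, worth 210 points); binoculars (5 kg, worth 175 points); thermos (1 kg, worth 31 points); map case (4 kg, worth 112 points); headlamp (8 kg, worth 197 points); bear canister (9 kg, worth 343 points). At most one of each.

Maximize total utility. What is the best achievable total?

385

Filling by ratio: thermos + bear canister for 374, with 2 kg left unused.
Replace thermos and bear canister with rope + binoculars: the trade gains 11 net, giving 385 at 12 kg.
Runner-up thermos + bear canister tops out at 374.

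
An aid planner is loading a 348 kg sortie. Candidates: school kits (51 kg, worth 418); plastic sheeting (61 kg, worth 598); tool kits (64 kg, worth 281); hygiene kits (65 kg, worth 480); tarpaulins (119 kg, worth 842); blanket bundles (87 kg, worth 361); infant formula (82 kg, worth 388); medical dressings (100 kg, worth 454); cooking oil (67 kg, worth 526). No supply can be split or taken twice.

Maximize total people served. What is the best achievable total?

The ratio heuristic lands on school kits + plastic sheeting + hygiene kits + infant formula + cooking oil (2410) but leaves 22 kg idle.
Dropping infant formula frees 82 kg; slotting in medical dressings (100 kg) lifts the total to 2476 at 344 kg.

2476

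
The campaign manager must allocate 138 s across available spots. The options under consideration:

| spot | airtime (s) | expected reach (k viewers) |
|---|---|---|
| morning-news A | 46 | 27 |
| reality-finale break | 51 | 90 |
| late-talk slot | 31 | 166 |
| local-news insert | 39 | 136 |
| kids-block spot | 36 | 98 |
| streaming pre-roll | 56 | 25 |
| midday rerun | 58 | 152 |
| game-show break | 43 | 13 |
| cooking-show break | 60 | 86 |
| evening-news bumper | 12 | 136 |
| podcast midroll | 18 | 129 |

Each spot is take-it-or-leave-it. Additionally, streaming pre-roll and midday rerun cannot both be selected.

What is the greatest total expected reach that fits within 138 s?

The ratio ordering already packs tightly: late-talk slot + local-news insert + kids-block spot + evening-news bumper + podcast midroll, 136 s, 665.
Next best is late-talk slot + midday rerun + evening-news bumper + podcast midroll at 583 (119 s) — short by 82.

665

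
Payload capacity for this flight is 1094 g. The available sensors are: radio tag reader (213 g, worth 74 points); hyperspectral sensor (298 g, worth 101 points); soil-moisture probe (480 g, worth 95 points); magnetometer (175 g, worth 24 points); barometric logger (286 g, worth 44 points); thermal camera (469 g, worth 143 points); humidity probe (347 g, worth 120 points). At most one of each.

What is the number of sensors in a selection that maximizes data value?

The maximum data value within 1094 g is 337.
One optimal bundle: radio tag reader + thermal camera + humidity probe (1029 g).
Every optimal selection uses 3 sensors.

3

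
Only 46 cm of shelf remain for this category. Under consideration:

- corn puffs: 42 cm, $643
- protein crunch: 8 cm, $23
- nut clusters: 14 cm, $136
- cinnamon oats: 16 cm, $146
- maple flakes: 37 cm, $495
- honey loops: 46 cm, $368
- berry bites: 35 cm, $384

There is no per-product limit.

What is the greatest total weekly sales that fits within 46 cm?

643

By weekly sales per cm: corn puffs 15.31, maple flakes 13.38, berry bites 10.97, nut clusters 9.71 lead.
Taking corn puffs: 42 cm used, 643 in weekly sales.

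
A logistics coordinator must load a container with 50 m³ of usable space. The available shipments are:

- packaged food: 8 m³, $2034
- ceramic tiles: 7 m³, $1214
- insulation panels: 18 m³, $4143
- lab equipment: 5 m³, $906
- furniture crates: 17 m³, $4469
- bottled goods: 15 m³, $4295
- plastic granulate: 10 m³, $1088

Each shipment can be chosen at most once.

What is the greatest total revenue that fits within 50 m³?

Filling by ratio: packaged food + lab equipment + furniture crates + bottled goods for 11704, with 5 m³ left unused.
The 13 m³ tied up in packaged food and lab equipment is better spent on insulation panels — total rises to 12907 (50 m³).

12907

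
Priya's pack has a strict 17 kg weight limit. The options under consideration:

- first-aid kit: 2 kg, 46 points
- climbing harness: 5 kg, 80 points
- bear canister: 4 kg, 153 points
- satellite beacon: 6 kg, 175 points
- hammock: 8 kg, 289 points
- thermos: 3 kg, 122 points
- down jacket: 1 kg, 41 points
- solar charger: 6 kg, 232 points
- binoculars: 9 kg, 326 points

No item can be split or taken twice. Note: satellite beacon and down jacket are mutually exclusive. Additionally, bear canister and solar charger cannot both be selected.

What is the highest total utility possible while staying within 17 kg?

Best packing: hammock + thermos + solar charger — 17 kg, 643 total.

643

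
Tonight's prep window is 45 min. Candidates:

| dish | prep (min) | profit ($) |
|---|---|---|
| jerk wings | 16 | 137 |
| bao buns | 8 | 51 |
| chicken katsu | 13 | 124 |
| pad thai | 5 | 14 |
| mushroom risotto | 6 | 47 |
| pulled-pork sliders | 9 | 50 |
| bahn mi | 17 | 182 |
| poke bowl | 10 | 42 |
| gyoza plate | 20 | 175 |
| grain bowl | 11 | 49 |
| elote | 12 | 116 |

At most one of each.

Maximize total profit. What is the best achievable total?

By profit per min: bahn mi 10.71, elote 9.67, chicken katsu 9.54 lead.
Filling by ratio: chicken katsu + bahn mi + elote for 422, with 3 min left unused.
The 13 min tied up in chicken katsu is better spent on jerk wings — total rises to 435 (45 min).

435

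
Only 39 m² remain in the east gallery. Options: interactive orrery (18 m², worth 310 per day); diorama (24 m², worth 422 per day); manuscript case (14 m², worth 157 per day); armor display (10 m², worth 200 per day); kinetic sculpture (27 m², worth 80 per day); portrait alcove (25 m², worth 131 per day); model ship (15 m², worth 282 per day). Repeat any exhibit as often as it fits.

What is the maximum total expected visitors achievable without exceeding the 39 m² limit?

A density-first pass picks 3×armor display — 600 at 30 m².
The 10 m² tied up in armor display is better spent on interactive orrery — total rises to 710 (38 m²).

710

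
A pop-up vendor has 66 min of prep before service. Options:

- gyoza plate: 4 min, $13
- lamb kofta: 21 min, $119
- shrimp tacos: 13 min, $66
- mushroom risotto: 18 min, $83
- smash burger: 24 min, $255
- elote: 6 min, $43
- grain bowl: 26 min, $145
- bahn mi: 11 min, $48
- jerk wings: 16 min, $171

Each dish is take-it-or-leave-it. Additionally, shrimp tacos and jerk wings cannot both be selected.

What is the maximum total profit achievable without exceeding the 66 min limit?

By profit per min: jerk wings 10.69, smash burger 10.62, elote 7.17 lead.
Taking smash burger + grain bowl + jerk wings: 66 min used, 571 in profit.
An exhaustive check of the 512 subsets confirms 571.

571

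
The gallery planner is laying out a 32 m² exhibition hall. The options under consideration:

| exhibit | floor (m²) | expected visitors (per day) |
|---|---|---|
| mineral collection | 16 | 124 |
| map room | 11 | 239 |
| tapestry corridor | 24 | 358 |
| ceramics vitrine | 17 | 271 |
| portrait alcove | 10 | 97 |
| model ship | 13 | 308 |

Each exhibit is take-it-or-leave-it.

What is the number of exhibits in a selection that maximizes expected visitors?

Best achievable expected visitors is 579.
One optimal bundle: ceramics vitrine + model ship (30 m²).
All optima have 2 exhibits.

2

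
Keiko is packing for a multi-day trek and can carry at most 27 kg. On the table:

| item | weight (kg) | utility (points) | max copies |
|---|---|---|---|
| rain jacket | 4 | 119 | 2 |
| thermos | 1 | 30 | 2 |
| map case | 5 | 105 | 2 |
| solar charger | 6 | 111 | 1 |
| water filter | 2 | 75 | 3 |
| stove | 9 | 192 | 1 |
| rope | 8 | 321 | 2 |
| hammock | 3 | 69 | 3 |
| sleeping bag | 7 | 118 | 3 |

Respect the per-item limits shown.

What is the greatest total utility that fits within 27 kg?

1016

Taking the top-ratio items first gives 2×thermos + 3×water filter + 2×rope + hammock for 996 (27 kg).
Replace thermos and hammock with rain jacket: the trade gains 20 net, giving 1016 at 27 kg.
Every other selection either busts 27 kg or exceeds an availability limit or fails to beat 1016.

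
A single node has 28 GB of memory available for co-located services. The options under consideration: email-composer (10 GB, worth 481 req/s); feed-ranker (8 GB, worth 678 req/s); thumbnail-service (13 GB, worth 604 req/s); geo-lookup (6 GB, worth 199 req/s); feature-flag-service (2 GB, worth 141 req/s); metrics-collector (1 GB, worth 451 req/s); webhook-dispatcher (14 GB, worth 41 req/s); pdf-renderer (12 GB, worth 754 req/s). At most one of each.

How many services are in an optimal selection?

4

Best achievable throughput is 2082.
For example feed-ranker + geo-lookup + metrics-collector + pdf-renderer achieves it, using 27 GB.
Every optimal selection uses 4 services.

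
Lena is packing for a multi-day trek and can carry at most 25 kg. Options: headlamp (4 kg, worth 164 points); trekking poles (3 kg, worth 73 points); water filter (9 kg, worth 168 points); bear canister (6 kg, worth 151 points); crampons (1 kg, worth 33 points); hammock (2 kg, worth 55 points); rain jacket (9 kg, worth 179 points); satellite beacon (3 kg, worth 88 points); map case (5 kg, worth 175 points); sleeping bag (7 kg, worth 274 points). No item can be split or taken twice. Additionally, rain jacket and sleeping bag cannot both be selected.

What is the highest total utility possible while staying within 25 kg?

By utility per kg: headlamp 41.00, sleeping bag 39.14, map case 35.00 lead.
Headlamp + trekking poles + crampons + hammock + satellite beacon + map case + sleeping bag uses 25 of the 25 kg and totals 862.
Next best is headlamp + bear canister + crampons + hammock + map case + sleeping bag at 852 (25 kg) — short by 10.

862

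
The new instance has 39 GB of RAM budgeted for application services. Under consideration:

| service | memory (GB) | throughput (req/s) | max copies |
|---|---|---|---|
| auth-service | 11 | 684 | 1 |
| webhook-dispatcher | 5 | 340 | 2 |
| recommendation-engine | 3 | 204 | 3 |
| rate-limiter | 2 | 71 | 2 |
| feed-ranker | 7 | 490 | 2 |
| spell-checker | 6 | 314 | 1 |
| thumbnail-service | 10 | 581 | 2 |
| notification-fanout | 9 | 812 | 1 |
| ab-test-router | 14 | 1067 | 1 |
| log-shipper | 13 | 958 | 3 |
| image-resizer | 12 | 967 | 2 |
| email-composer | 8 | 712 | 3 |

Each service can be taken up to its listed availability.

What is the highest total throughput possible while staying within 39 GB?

By throughput per GB: notification-fanout 90.22, email-composer 89.00, image-resizer 80.58 lead.
Filling by ratio: webhook-dispatcher + notification-fanout + 3×email-composer for 3288, with 1 GB left unused.
The 5 GB tied up in webhook-dispatcher is better spent on 2×recommendation-engine — total rises to 3356 (39 GB).
No other feasible combination exceeds 3356.

3356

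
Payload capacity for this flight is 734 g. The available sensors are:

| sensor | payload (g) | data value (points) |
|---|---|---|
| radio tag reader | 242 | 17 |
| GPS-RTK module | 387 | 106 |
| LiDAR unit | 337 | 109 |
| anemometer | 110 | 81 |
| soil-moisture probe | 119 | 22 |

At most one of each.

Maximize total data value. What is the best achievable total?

215

Density check — anemometer 0.74, LiDAR unit 0.32, GPS-RTK module 0.27, soil-moisture probe 0.18 are the best per g.
Filling by ratio: LiDAR unit + anemometer + soil-moisture probe for 212, with 168 g left unused.
The 229 g tied up in anemometer and soil-moisture probe is better spent on GPS-RTK module — total rises to 215 (724 g).
Runner-up LiDAR unit + anemometer + soil-moisture probe tops out at 212.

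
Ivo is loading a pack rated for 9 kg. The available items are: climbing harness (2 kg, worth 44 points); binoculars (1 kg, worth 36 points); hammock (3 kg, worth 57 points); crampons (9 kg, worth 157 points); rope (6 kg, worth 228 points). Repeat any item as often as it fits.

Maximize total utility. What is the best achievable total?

Density check — rope 38.00, binoculars 36.00, climbing harness 22.00 are the best per kg.
The ratio ordering already packs tightly: 3×binoculars + rope, 9 kg, 336.
Every other selection either busts 9 kg or fails to beat 336.

336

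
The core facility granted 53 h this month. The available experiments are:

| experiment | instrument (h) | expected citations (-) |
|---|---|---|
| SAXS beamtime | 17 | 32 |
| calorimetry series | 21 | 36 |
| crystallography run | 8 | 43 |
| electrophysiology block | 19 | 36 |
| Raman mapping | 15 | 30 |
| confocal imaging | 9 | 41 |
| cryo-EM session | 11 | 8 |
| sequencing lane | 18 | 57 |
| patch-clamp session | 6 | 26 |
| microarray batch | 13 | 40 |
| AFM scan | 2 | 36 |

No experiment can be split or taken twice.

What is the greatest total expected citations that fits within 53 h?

Filling by ratio: crystallography run + confocal imaging + sequencing lane + patch-clamp session + AFM scan for 203, with 10 h left unused.
Dropping patch-clamp session frees 6 h; slotting in microarray batch (13 h) lifts the total to 217 at 50 h.
Nothing else within 53 h beats 217.

217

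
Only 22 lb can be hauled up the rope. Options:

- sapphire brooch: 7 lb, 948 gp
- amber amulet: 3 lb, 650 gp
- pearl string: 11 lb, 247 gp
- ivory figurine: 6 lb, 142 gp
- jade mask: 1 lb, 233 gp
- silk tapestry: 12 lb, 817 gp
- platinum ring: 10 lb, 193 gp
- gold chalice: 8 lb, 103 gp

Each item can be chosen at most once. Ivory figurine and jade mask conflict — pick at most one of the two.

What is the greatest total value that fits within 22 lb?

2415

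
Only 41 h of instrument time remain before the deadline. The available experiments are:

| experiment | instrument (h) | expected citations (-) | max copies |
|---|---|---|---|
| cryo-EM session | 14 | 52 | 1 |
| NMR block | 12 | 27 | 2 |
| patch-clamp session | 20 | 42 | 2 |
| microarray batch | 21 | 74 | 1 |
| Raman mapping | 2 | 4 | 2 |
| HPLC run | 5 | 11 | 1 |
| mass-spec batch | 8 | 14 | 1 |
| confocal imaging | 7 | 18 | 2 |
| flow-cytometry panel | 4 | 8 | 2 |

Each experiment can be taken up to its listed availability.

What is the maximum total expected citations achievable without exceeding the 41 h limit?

138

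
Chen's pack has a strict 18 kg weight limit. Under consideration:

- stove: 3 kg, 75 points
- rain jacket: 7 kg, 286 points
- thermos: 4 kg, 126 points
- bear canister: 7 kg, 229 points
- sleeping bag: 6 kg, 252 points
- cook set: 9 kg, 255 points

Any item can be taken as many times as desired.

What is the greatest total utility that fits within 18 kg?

Taking 3×sleeping bag: 18 kg used, 756 in utility.

756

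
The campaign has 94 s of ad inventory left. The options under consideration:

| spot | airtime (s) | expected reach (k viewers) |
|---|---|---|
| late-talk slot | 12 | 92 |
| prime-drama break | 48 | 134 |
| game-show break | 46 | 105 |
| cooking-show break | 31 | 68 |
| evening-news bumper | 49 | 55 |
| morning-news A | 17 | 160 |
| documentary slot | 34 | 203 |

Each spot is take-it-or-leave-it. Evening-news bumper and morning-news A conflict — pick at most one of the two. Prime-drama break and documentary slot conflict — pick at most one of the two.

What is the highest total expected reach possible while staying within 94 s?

523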